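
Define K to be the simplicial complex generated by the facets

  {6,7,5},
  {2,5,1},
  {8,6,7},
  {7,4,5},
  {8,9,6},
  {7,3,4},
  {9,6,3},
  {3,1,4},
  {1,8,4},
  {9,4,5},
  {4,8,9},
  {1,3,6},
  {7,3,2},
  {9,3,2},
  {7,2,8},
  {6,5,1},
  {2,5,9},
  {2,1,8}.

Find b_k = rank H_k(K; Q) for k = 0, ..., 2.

b_0 = 1, b_1 = 2, b_2 = 1.

Order the vertices as 1 < 2 < 3 < 4 < 5 < 6 < 7 < 8 < 9. Listing each simplex with vertices in this order, K has dimension 2 with simplices:

  0-simplices (9): [1], [2], [3], [4], [5], [6], [7], [8], [9]
  1-simplices (27): (27 of them)
  2-simplices (18): [1,2,5], [1,2,8], [1,3,4], [1,3,6], [1,4,8], [1,5,6], [2,3,7], [2,3,9], [2,5,9], [2,7,8], [3,4,7], [3,6,9], [4,5,7], [4,5,9], [4,8,9], [5,6,7], [6,7,8], [6,8,9]

so the chain groups are C_0 ≅ Z^9, C_1 ≅ Z^27, C_2 ≅ Z^18.

∂_1: C_1 → C_0 sends each edge [p,q] (with p < q) to q − p. For instance
  ∂[3,4] = [4] − [3].
The 9×27 boundary matrix has rank 8 and Smith normal form diag(1,1,1,1,1,1,1,1).

The boundary map ∂_2: C_2 → C_1 maps a triangle to the signed sum of its edges. For instance
  ∂[1,3,6] = [3,6] − [1,6] + [1,3],
  ∂[2,5,9] = [5,9] − [2,9] + [2,5].
This gives a 27×18 integer matrix of rank 17; reducing to Smith normal form yields diagonal entries (1,1,1,1,1,1,1,1,1,1,1,1,1,1,1,1,1).

Reading off H_k = ker ∂_k / im ∂_{k+1}:

  H_0: rank C_0 − rank ∂_1 = 9 − 8 = 1, and the invariant factors of ∂_1 are all 1, so H_0 ≅ Z.
  H_1: rank ker ∂_1 − rank ∂_2 = (27 − 8) − 17 = 2, and the invariant factors of ∂_2 are all 1, so H_1 ≅ Z^2.
  H_2: rank ker ∂_2 − rank ∂_3 = (18 − 17) − 0 = 1, and there is no ∂_3, so H_2 ≅ Z.

Hence the Betti numbers are b_0 = 1, b_1 = 2, b_2 = 1.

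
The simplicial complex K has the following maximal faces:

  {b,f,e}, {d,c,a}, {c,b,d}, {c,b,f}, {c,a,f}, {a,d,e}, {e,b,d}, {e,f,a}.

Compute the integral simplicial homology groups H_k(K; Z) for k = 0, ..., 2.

H_0 ≅ Z,  H_1 = 0,  H_2 ≅ Z.

Order the vertices as a < b < c < d < e < f. Listing each simplex with vertices in this order, K has dimension 2 with simplices:

  0-simplices (6): a, b, c, d, e, f
  1-simplices (12): ac, ad, ae, af, bc, bd, be, bf, cd, cf, de, ef
  2-simplices (8): acd, acf, ade, aef, bcd, bcf, bde, bef

Hence C_0 ≅ Z^6, C_1 ≅ Z^12, C_2 ≅ Z^8.

The boundary map ∂_1: C_1 → C_0 sends each edge [p,q] (with p < q) to q − p. For instance
  ∂de = e − d.
The resulting 6×12 matrix has rank 5, and its Smith normal form has invariant factors (1,1,1,1,1).

∂_2: C_2 → C_1 acts by ∂[p,q,r] = [q,r] − [p,r] + [p,q]. For instance
  ∂aef = ef − af + ae,
  ∂acf = cf − af + ac.
The 12×8 boundary matrix has rank 7 and Smith normal form diag(1,1,1,1,1,1,1).

Computing H_k = (kernel of ∂_k) / (image of ∂_{k+1}):

  H_0: rank C_0 − rank ∂_1 = 6 − 5 = 1, and the invariant factors of ∂_1 are all 1, so H_0 ≅ Z.
  H_1: rank ker ∂_1 − rank ∂_2 = (12 − 5) − 7 = 0, and the invariant factors of ∂_2 are all 1, so H_1 ≅ 0.
  H_2: rank ker ∂_2 − rank ∂_3 = (8 − 7) − 0 = 1, and there is no ∂_3, so H_2 ≅ Z.

(K is a triangulation of the 2-sphere S^2.)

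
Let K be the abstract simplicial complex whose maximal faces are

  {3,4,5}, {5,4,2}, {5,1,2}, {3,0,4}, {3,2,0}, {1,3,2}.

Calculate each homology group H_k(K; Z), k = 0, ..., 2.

Order the vertices as 0 < 1 < 2 < 3 < 4 < 5. Listing each simplex with vertices in this order, K has dimension 2 with simplices:

  0-simplices (6): [0], [1], [2], [3], [4], [5]
  1-simplices (12): [0,2], [0,3], [0,4], [1,2], [1,3], [1,5], [2,3], [2,4], [2,5], [3,4], [3,5], [4,5]
  2-simplices (6): [0,2,3], [0,3,4], [1,2,3], [1,2,5], [2,4,5], [3,4,5]

Hence C_0 ≅ Z^6, C_1 ≅ Z^12, C_2 ≅ Z^6.

Boundary ∂_1: C_1 → C_0 maps an edge to its endpoints' difference, ∂[p,q] = q − p.
The 6×12 boundary matrix has rank 5 and Smith normal form diag(1,1,1,1,1).

Boundary ∂_2: C_2 → C_1 sends each 2-simplex [p,q,r] to [q,r] − [p,r] + [p,q]. For instance
  ∂[2,4,5] = [4,5] − [2,5] + [2,4],
  ∂[1,2,5] = [2,5] − [1,5] + [1,2].
The resulting 12×6 matrix has rank 6, and its Smith normal form has invariant factors (1,1,1,1,1,1).

From H_k ≅ ker(∂_k) / im(∂_{k+1}) we obtain:

  H_0: rank C_0 − rank ∂_1 = 6 − 5 = 1, and the invariant factors of ∂_1 are all 1, so H_0 = Z.
  H_1: rank ker ∂_1 − rank ∂_2 = (12 − 5) − 6 = 1, and the invariant factors of ∂_2 are all 1, so H_1 = Z.
  H_2: rank ker ∂_2 − rank ∂_3 = (6 − 6) − 0 = 0, and there is no ∂_3, so H_2 = 0.

As a check, the Euler characteristic is 6 − 12 + 6 = 0, which agrees with 1 − 1 + 0 = 0.

H_0 = Z,  H_1 = Z,  H_2 = 0.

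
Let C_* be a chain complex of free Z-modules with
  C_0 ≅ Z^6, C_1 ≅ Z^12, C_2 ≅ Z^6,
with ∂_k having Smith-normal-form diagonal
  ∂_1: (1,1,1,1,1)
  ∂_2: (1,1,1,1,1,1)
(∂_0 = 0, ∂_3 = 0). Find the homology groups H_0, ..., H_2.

H_0 ≅ Z,  H_1 ≅ Z,  H_2 = 0.

H_0: b_0 = 6 − 0 − 5 = 1; torsion from ∂_1 factors > 1: none. So H_0 ≅ Z.
H_1: b_1 = 12 − 5 − 6 = 1; torsion from ∂_2 factors > 1: none. So H_1 ≅ Z.
H_2: b_2 = 6 − 6 − 0 = 0; torsion from ∂_3 factors > 1: none. So H_2 ≅ 0.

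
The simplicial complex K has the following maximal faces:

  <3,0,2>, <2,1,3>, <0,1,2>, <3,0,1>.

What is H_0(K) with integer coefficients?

H_0 ≅ Z.

We work with the vertex ordering 0 < 1 < 2 < 3. The simplices of K, each written with vertices in increasing order, are:

  0-simplices (4): [0], [1], [2], [3]
  1-simplices (6): [0,1], [0,2], [0,3], [1,2], [1,3], [2,3]
  2-simplices (4): [0,1,2], [0,1,3], [0,2,3], [1,2,3]

Hence C_0 ≅ Z^4, C_1 ≅ Z^6, C_2 ≅ Z^4.

∂_1: C_1 → C_0 maps an edge to its endpoints' difference, ∂[p,q] = q − p.
As a 4×6 matrix over Z this has rank 3, with invariant factors (1,1,1).

Boundary ∂_2: C_2 → C_1 maps a triangle to the signed sum of its edges. For instance
  ∂[1,2,3] = [2,3] − [1,3] + [1,2],
  ∂[0,1,2] = [1,2] − [0,2] + [0,1].
The resulting 6×4 matrix has rank 3, and its Smith normal form has invariant factors (1,1,1).

Now H_k = ker ∂_k / im ∂_{k+1}, so:

  H_0: rank C_0 − rank ∂_1 = 4 − 3 = 1, and the invariant factors of ∂_1 are all 1, so H_0 = Z.

(K is a triangulation of the 2-sphere S^2.)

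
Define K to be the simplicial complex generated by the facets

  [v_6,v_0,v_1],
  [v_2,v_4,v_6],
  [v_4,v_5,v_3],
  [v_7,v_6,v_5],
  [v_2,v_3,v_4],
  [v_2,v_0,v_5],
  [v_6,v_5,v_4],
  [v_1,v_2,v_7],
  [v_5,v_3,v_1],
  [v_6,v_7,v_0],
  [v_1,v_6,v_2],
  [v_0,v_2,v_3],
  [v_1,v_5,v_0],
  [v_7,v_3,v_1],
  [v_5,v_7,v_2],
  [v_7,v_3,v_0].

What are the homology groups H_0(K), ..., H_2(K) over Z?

K has 8 vertices, 24 edges, 16 triangles.
rank ∂_0 = 0, rank ∂_1 = 7 ⇒ b_0 = 8 − 0 − 7 = 1; all invariant factors of ∂_1 are 1 so no torsion. So H_0 ≅ Z.
rank ∂_1 = 7, rank ∂_2 = 15 ⇒ b_1 = 24 − 7 − 15 = 2; all invariant factors of ∂_2 are 1 so no torsion. So H_1 ≅ Z^2.
rank ∂_2 = 15, rank ∂_3 = 0 ⇒ b_2 = 16 − 15 − 0 = 1. So H_2 ≅ Z.

H_0 ≅ Z,  H_1 ≅ Z^2,  H_2 ≅ Z.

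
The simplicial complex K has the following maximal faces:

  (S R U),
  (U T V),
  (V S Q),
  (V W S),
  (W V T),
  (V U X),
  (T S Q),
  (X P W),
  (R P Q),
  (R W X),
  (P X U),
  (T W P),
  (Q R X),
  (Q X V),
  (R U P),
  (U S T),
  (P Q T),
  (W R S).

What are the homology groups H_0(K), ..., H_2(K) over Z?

K has 9 vertices, 27 edges, 18 triangles.
rank ∂_0 = 0, rank ∂_1 = 8 ⇒ b_0 = 9 − 0 − 8 = 1; all invariant factors of ∂_1 are 1 so no torsion. So H_0 ≅ Z.
rank ∂_1 = 8, rank ∂_2 = 18 ⇒ b_1 = 27 − 8 − 18 = 1; ∂_2 has invariant factor(s) [2] giving torsion. So H_1 ≅ Z × Z/2.
rank ∂_2 = 18, rank ∂_3 = 0 ⇒ b_2 = 18 − 18 − 0 = 0. So H_2 ≅ 0.

H_0 ≅ Z,  H_1 ≅ Z × Z/2,  H_2 = 0.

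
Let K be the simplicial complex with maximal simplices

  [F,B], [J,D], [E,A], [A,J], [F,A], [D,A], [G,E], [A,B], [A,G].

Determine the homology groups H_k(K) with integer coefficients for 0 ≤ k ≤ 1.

Take the total order A < B < D < E < F < G < J on the vertex set. Then K (dimension 1) consists of the simplices:

  0-simplices (7): A, B, D, E, F, G, J
  1-simplices (9): AB, AD, AE, AF, AG, AJ, BF, DJ, EG

giving chain groups C_0 ≅ Z^7, C_1 ≅ Z^9.

Boundary ∂_1: C_1 → C_0 maps an edge to its endpoints' difference, ∂[p,q] = q − p.
The 7×9 boundary matrix has rank 6 and Smith normal form diag(1,1,1,1,1,1).

Computing H_k = (kernel of ∂_k) / (image of ∂_{k+1}):

  H_0: rank C_0 − rank ∂_1 = 7 − 6 = 1, and the invariant factors of ∂_1 are all 1, so H_0 ≅ Z.
  H_1: rank ker ∂_1 − rank ∂_2 = (9 − 6) − 0 = 3, and there is no ∂_2, so H_1 ≅ Z^3.

As a check, the Euler characteristic is 7 − 9 = -2, which agrees with 1 − 3 = -2.

H_0 = Z,  H_1 = Z^3.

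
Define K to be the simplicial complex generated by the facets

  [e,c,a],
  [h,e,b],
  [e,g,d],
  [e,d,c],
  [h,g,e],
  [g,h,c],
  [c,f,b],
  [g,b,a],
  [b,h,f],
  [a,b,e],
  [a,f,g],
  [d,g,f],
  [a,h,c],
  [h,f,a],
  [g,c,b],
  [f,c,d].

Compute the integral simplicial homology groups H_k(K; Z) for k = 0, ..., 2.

Fix the vertex order a < b < c < d < e < f < g < h and write every simplex with vertices in increasing order. Then dim K = 2 and the simplices of K are:

  0-simplices (8): a, b, c, d, e, f, g, h
  1-simplices (24): ab, ac, ae, af, ag, ah, bc, be, bf, bg, bh, cd, ce, cf, cg, ch, de, df, dg, eg, eh, fg, fh, gh
  2-simplices (16): abe, abg, ace, ach, afg, afh, bcf, bcg, beh, bfh, cde, cdf, cgh, deg, dfg, egh

Hence C_0 ≅ Z^8, C_1 ≅ Z^24, C_2 ≅ Z^16.

The boundary map ∂_1: C_1 → C_0 sends each edge [p,q] (with p < q) to q − p.
The resulting 8×24 matrix has rank 7, and its Smith normal form has invariant factors (1,1,1,1,1,1,1).

The boundary map ∂_2: C_2 → C_1 sends each 2-simplex [p,q,r] to [q,r] − [p,r] + [p,q]. For instance
  ∂cde = de − ce + cd,
  ∂dfg = fg − dg + df.
This gives a 24×16 integer matrix of rank 15; reducing to Smith normal form yields diagonal entries (1,1,1,1,1,1,1,1,1,1,1,1,1,1,1).

From H_k ≅ ker(∂_k) / im(∂_{k+1}) we obtain:

  H_0: rank C_0 − rank ∂_1 = 8 − 7 = 1, and the invariant factors of ∂_1 are all 1, so H_0 ≅ Z.
  H_1: rank ker ∂_1 − rank ∂_2 = (24 − 7) − 15 = 2, and the invariant factors of ∂_2 are all 1, so H_1 ≅ Z^2.
  H_2: rank ker ∂_2 − rank ∂_3 = (16 − 15) − 0 = 1, and there is no ∂_3, so H_2 ≅ Z.

As a check, the Euler characteristic is 8 − 24 + 16 = 0, which agrees with 1 − 2 + 1 = 0.

H_0 ≅ Z,  H_1 ≅ Z^2,  H_2 ≅ Z.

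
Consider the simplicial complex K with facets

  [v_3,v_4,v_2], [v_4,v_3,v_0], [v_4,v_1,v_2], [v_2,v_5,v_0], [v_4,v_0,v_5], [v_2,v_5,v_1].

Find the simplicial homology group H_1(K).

Order the vertices as v_0 < v_1 < v_2 < v_3 < v_4 < v_5. Listing each simplex with vertices in this order, K has dimension 2 with simplices:

  0-simplices (6): [v_0], [v_1], [v_2], [v_3], [v_4], [v_5]
  1-simplices (12): [v_0,v_2], [v_0,v_3], [v_0,v_4], [v_0,v_5], [v_1,v_2], [v_1,v_4], [v_1,v_5], [v_2,v_3], [v_2,v_4], [v_2,v_5], [v_3,v_4], [v_4,v_5]
  2-simplices (6): [v_0,v_2,v_5], [v_0,v_3,v_4], [v_0,v_4,v_5], [v_1,v_2,v_4], [v_1,v_2,v_5], [v_2,v_3,v_4]

Hence C_0 ≅ Z^6, C_1 ≅ Z^12, C_2 ≅ Z^6.

The boundary map ∂_1: C_1 → C_0 maps an edge to its endpoints' difference, ∂[p,q] = q − p.
The 6×12 boundary matrix has rank 5 and Smith normal form diag(1,1,1,1,1).

∂_2: C_2 → C_1 maps a triangle to the signed sum of its edges. For instance
  ∂[v_0,v_2,v_5] = [v_2,v_5] − [v_0,v_5] + [v_0,v_2],
  ∂[v_0,v_4,v_5] = [v_4,v_5] − [v_0,v_5] + [v_0,v_4].
The 12×6 boundary matrix has rank 6 and Smith normal form diag(1,1,1,1,1,1).

Reading off H_k = ker ∂_k / im ∂_{k+1}:

  H_1: rank ker ∂_1 − rank ∂_2 = (12 − 5) − 6 = 1, and the invariant factors of ∂_2 are all 1, so H_1 = Z.

H_1 ≅ Z.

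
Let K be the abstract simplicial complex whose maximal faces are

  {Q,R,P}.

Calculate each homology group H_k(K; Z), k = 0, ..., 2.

Fix the vertex order P < Q < R and write every simplex with vertices in increasing order. Then dim K = 2 and the simplices of K are:

  0-simplices (3): P, Q, R
  1-simplices (3): PQ, PR, QR
  2-simplices (1): PQR

so the chain groups are C_0 ≅ Z^3, C_1 ≅ Z^3, C_2 ≅ Z^1.

∂_1: C_1 → C_0 maps an edge to its endpoints' difference, ∂[p,q] = q − p.
The 3×3 boundary matrix has rank 2 and Smith normal form diag(1,1).

Boundary ∂_2: C_2 → C_1 maps a triangle to the signed sum of its edges. For instance
  ∂PQR = QR − PR + PQ.
The resulting 3×1 matrix has rank 1, and its Smith normal form has invariant factors (1).

Now H_k = ker ∂_k / im ∂_{k+1}, so:

  H_0: rank C_0 − rank ∂_1 = 3 − 2 = 1, and the invariant factors of ∂_1 are all 1, so H_0 = Z.
  H_1: rank ker ∂_1 − rank ∂_2 = (3 − 2) − 1 = 0, and the invariant factors of ∂_2 are all 1, so H_1 = 0.
  H_2: rank ker ∂_2 − rank ∂_3 = (1 − 1) − 0 = 0, and there is no ∂_3, so H_2 = 0.

H_0 ≅ Z,  H_1 = 0,  H_2 = 0.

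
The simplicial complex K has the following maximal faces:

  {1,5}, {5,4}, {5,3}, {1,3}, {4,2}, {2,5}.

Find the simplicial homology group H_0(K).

H_0 = Z.

Take the total order 1 < 2 < 3 < 4 < 5 on the vertex set. Then K (dimension 1) consists of the simplices:

  0-simplices (5): [1], [2], [3], [4], [5]
  1-simplices (6): [1,3], [1,5], [2,4], [2,5], [3,5], [4,5]

giving chain groups C_0 ≅ Z^5, C_1 ≅ Z^6.

The boundary map ∂_1: C_1 → C_0 maps an edge to its endpoints' difference, ∂[p,q] = q − p. For instance
  ∂[2,4] = [4] − [2].
The resulting 5×6 matrix has rank 4, and its Smith normal form has invariant factors (1,1,1,1).

Computing H_k = (kernel of ∂_k) / (image of ∂_{k+1}):

  H_0: rank C_0 − rank ∂_1 = 5 − 4 = 1, and the invariant factors of ∂_1 are all 1, so H_0 ≅ Z.

(K is a triangulation of a wedge of 2 circles.)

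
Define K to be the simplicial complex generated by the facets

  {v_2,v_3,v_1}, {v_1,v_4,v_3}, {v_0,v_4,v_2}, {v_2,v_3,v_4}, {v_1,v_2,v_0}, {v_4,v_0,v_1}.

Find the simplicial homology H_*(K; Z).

Order the vertices as v_0 < v_1 < v_2 < v_3 < v_4. Listing each simplex with vertices in this order, K has dimension 2 with simplices:

  0-simplices (5): [v_0], [v_1], [v_2], [v_3], [v_4]
  1-simplices (9): [v_0,v_1], [v_0,v_2], [v_0,v_4], [v_1,v_2], [v_1,v_3], [v_1,v_4], [v_2,v_3], [v_2,v_4], [v_3,v_4]
  2-simplices (6): [v_0,v_1,v_2], [v_0,v_1,v_4], [v_0,v_2,v_4], [v_1,v_2,v_3], [v_1,v_3,v_4], [v_2,v_3,v_4]

so the chain groups are C_0 ≅ Z^5, C_1 ≅ Z^9, C_2 ≅ Z^6.

Boundary ∂_1: C_1 → C_0 is given by ∂[p,q] = [q] − [p].
The 5×9 boundary matrix has rank 4 and Smith normal form diag(1,1,1,1).

The boundary map ∂_2: C_2 → C_1 acts by ∂[p,q,r] = [q,r] − [p,r] + [p,q]. For instance
  ∂[v_0,v_2,v_4] = [v_2,v_4] − [v_0,v_4] + [v_0,v_2],
  ∂[v_1,v_2,v_3] = [v_2,v_3] − [v_1,v_3] + [v_1,v_2].
The resulting 9×6 matrix has rank 5, and its Smith normal form has invariant factors (1,1,1,1,1).

Now H_k = ker ∂_k / im ∂_{k+1}, so:

  H_0: rank C_0 − rank ∂_1 = 5 − 4 = 1, and the invariant factors of ∂_1 are all 1, so H_0 = Z.
  H_1: rank ker ∂_1 − rank ∂_2 = (9 − 4) − 5 = 0, and the invariant factors of ∂_2 are all 1, so H_1 = 0.
  H_2: rank ker ∂_2 − rank ∂_3 = (6 − 5) − 0 = 1, and there is no ∂_3, so H_2 = Z.

H_0 ≅ Z,  H_1 = 0,  H_2 ≅ Z.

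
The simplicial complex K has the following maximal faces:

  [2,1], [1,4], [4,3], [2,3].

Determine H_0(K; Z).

H_0 ≅ Z.

Order the vertices as 1 < 2 < 3 < 4. Listing each simplex with vertices in this order, K has dimension 1 with simplices:

  0-simplices (4): [1], [2], [3], [4]
  1-simplices (4): [1,2], [1,4], [2,3], [3,4]

giving chain groups C_0 ≅ Z^4, C_1 ≅ Z^4.

Boundary ∂_1: C_1 → C_0 maps an edge to its endpoints' difference, ∂[p,q] = q − p.
The 4×4 boundary matrix has rank 3 and Smith normal form diag(1,1,1).

Computing H_k = (kernel of ∂_k) / (image of ∂_{k+1}):

  H_0: rank C_0 − rank ∂_1 = 4 − 3 = 1, and the invariant factors of ∂_1 are all 1, so H_0 = Z.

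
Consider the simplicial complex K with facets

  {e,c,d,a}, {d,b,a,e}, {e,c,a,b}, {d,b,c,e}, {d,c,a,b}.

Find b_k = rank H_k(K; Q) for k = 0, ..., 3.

b_0 = 1, b_1 = 0, b_2 = 0, b_3 = 1.

Take the total order a < b < c < d < e on the vertex set. Then K (dimension 3) consists of the simplices:

  0-simplices (5): a, b, c, d, e
  1-simplices (10): ab, ac, ad, ae, bc, bd, be, cd, ce, de
  2-simplices (10): abc, abd, abe, acd, ace, ade, bcd, bce, bde, cde
  3-simplices (5): abcd, abce, abde, acde, bcde

giving chain groups C_0 ≅ Z^5, C_1 ≅ Z^10, C_2 ≅ Z^10, C_3 ≅ Z^5.

Boundary ∂_1: C_1 → C_0 is given by ∂[p,q] = [q] − [p]. For instance
  ∂bc = c − b.
The resulting 5×10 matrix has rank 4, and its Smith normal form has invariant factors (1,1,1,1).

The boundary map ∂_2: C_2 → C_1 acts by ∂[p,q,r] = [q,r] − [p,r] + [p,q]. For instance
  ∂cde = de − ce + cd,
  ∂bde = de − be + bd.
As a 10×10 matrix over Z this has rank 6, with invariant factors (1,1,1,1,1,1).

The boundary map ∂_3: C_3 → C_2 sends each 3-simplex σ to the alternating sum Σ_i (−1)^i (σ with its i-th vertex removed). For instance
  ∂abcd = bcd − acd + abd − abc,
  ∂abce = bce − ace + abe − abc.
The resulting 10×5 matrix has rank 4, and its Smith normal form has invariant factors (1,1,1,1).

From H_k ≅ ker(∂_k) / im(∂_{k+1}) we obtain:

  H_0: rank C_0 − rank ∂_1 = 5 − 4 = 1, and the invariant factors of ∂_1 are all 1, so H_0 = Z.
  H_1: rank ker ∂_1 − rank ∂_2 = (10 − 4) − 6 = 0, and the invariant factors of ∂_2 are all 1, so H_1 = 0.
  H_2: rank ker ∂_2 − rank ∂_3 = (10 − 6) − 4 = 0, and the invariant factors of ∂_3 are all 1, so H_2 = 0.
  H_3: rank ker ∂_3 − rank ∂_4 = (5 − 4) − 0 = 1, and there is no ∂_4, so H_3 = Z.

Hence the Betti numbers are b_0 = 1, b_1 = 0, b_2 = 0, b_3 = 1.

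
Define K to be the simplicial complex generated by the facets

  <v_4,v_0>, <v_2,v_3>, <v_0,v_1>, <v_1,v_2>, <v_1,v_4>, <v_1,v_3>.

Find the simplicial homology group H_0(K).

H_0 = Z.

Fix the vertex order v_0 < v_1 < v_2 < v_3 < v_4 and write every simplex with vertices in increasing order. Then dim K = 1 and the simplices of K are:

  0-simplices (5): [v_0], [v_1], [v_2], [v_3], [v_4]
  1-simplices (6): [v_0,v_1], [v_0,v_4], [v_1,v_2], [v_1,v_3], [v_1,v_4], [v_2,v_3]

so the chain groups are C_0 ≅ Z^5, C_1 ≅ Z^6.

∂_1: C_1 → C_0 sends each edge [p,q] (with p < q) to q − p. For instance
  ∂[v_2,v_3] = [v_3] − [v_2].
This gives a 5×6 integer matrix of rank 4; reducing to Smith normal form yields diagonal entries (1,1,1,1).

Now H_k = ker ∂_k / im ∂_{k+1}, so:

  H_0: rank C_0 − rank ∂_1 = 5 − 4 = 1, and the invariant factors of ∂_1 are all 1, so H_0 = Z.

(K is a triangulation of a wedge of 2 circles.)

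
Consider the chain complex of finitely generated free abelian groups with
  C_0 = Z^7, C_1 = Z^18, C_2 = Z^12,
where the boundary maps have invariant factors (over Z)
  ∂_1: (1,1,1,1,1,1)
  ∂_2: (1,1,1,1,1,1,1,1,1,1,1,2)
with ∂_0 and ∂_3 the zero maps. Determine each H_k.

H_0 = Z,  H_1 = Z_2,  H_2 = 0.

H_0: b_0 = 7 − 0 − 6 = 1; torsion from ∂_1 factors > 1: none. So H_0 = Z.
H_1: b_1 = 18 − 6 − 12 = 0; torsion from ∂_2 factors > 1: [2]. So H_1 = Z_2.
H_2: b_2 = 12 − 12 − 0 = 0; torsion from ∂_3 factors > 1: none. So H_2 = 0.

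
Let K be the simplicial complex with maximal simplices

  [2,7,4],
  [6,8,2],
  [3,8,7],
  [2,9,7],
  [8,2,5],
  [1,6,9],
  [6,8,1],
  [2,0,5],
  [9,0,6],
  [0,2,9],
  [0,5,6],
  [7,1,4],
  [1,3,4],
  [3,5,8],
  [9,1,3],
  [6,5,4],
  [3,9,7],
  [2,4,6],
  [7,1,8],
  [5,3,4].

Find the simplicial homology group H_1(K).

Order the vertices as 0 < 1 < 2 < 3 < 4 < 5 < 6 < 7 < 8 < 9. Listing each simplex with vertices in this order, K has dimension 2 with simplices:

  0-simplices (10): [0], [1], [2], [3], [4], [5], [6], [7], [8], [9]
  1-simplices (30): (30 of them)
  2-simplices (20): (20 of them)

so the chain groups are C_0 ≅ Z^10, C_1 ≅ Z^30, C_2 ≅ Z^20.

∂_1: C_1 → C_0 maps an edge to its endpoints' difference, ∂[p,q] = q − p.
As a 10×30 matrix over Z this has rank 9, with invariant factors (1,1,1,1,1,1,1,1,1).

Boundary ∂_2: C_2 → C_1 acts by ∂[p,q,r] = [q,r] − [p,r] + [p,q]. For instance
  ∂[0,2,5] = [2,5] − [0,5] + [0,2],
  ∂[3,7,8] = [7,8] − [3,8] + [3,7].
The 30×20 boundary matrix has rank 20 and Smith normal form diag(1,1,1,1,1,1,1,1,1,1,1,1,1,1,1,1,1,1,1,2).

Computing H_k = (kernel of ∂_k) / (image of ∂_{k+1}):

  H_1: rank ker ∂_1 − rank ∂_2 = (30 − 9) − 20 = 1, and ∂_2 has invariant factor 2 > 1, so H_1 = Z ⊕ Z_2.

H_1 ≅ Z ⊕ Z_2.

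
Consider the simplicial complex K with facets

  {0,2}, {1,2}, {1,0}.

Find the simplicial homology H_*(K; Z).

Order the vertices as 0 < 1 < 2. Listing each simplex with vertices in this order, K has dimension 1 with simplices:

  0-simplices (3): [0], [1], [2]
  1-simplices (3): [0,1], [0,2], [1,2]

so the chain groups are C_0 ≅ Z^3, C_1 ≅ Z^3.

Boundary ∂_1: C_1 → C_0 sends each edge [p,q] (with p < q) to q − p. For instance
  ∂[1,2] = [2] − [1].
The resulting 3×3 matrix has rank 2, and its Smith normal form has invariant factors (1,1).

From H_k ≅ ker(∂_k) / im(∂_{k+1}) we obtain:

  H_0: rank C_0 − rank ∂_1 = 3 − 2 = 1, and the invariant factors of ∂_1 are all 1, so H_0 = Z.
  H_1: rank ker ∂_1 − rank ∂_2 = (3 − 2) − 0 = 1, and there is no ∂_2, so H_1 = Z.

(K is a triangulation of the circle S^1.)

H_0 = Z,  H_1 = Z.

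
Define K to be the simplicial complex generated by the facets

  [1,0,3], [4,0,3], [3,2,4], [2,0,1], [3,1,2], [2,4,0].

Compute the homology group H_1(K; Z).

H_1 = 0.

Take the total order 0 < 1 < 2 < 3 < 4 on the vertex set. Then K (dimension 2) consists of the simplices:

  0-simplices (5): [0], [1], [2], [3], [4]
  1-simplices (9): [0,1], [0,2], [0,3], [0,4], [1,2], [1,3], [2,3], [2,4], [3,4]
  2-simplices (6): [0,1,2], [0,1,3], [0,2,4], [0,3,4], [1,2,3], [2,3,4]

so the chain groups are C_0 ≅ Z^5, C_1 ≅ Z^9, C_2 ≅ Z^6.

The boundary map ∂_1: C_1 → C_0 maps an edge to its endpoints' difference, ∂[p,q] = q − p. For instance
  ∂[0,1] = [1] − [0].
The 5×9 boundary matrix has rank 4 and Smith normal form diag(1,1,1,1).

∂_2: C_2 → C_1 maps a triangle to the signed sum of its edges. For instance
  ∂[0,2,4] = [2,4] − [0,4] + [0,2],
  ∂[2,3,4] = [3,4] − [2,4] + [2,3].
The 9×6 boundary matrix has rank 5 and Smith normal form diag(1,1,1,1,1).

From H_k ≅ ker(∂_k) / im(∂_{k+1}) we obtain:

  H_1: rank ker ∂_1 − rank ∂_2 = (9 − 4) − 5 = 0, and the invariant factors of ∂_2 are all 1, so H_1 = 0.

(K is a triangulation of the 2-sphere S^2.)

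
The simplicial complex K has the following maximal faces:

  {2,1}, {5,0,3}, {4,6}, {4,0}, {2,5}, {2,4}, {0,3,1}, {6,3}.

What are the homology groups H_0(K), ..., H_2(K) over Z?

K has 7 vertices, 11 edges, 2 triangles.
rank ∂_0 = 0, rank ∂_1 = 6 ⇒ b_0 = 7 − 0 − 6 = 1; all invariant factors of ∂_1 are 1 so no torsion. So H_0 ≅ Z.
rank ∂_1 = 6, rank ∂_2 = 2 ⇒ b_1 = 11 − 6 − 2 = 3; all invariant factors of ∂_2 are 1 so no torsion. So H_1 ≅ Z^3.
rank ∂_2 = 2, rank ∂_3 = 0 ⇒ b_2 = 2 − 2 − 0 = 0. So H_2 ≅ 0.

H_0 = Z,  H_1 = Z^3,  H_2 = 0.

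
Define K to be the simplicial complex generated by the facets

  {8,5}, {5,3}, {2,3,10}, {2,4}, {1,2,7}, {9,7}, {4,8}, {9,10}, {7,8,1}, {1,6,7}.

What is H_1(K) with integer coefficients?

K has 10 vertices, 16 edges, 4 triangles.
rank ∂_1 = 9, rank ∂_2 = 4 ⇒ b_1 = 16 − 9 − 4 = 3; all invariant factors of ∂_2 are 1 so no torsion. So H_1 = Z^3.

H_1 ≅ Z^3.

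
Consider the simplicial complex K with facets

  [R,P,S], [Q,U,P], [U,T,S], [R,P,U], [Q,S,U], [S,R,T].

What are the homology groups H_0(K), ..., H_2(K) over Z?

We work with the vertex ordering P < Q < R < S < T < U. The simplices of K, each written with vertices in increasing order, are:

  0-simplices (6): P, Q, R, S, T, U
  1-simplices (12): PQ, PR, PS, PU, QS, QU, RS, RT, RU, ST, SU, TU
  2-simplices (6): PQU, PRS, PRU, QSU, RST, STU

giving chain groups C_0 ≅ Z^6, C_1 ≅ Z^12, C_2 ≅ Z^6.

The boundary map ∂_1: C_1 → C_0 maps an edge to its endpoints' difference, ∂[p,q] = q − p. For instance
  ∂ST = T − S.
The 6×12 boundary matrix has rank 5 and Smith normal form diag(1,1,1,1,1).

Boundary ∂_2: C_2 → C_1 acts by ∂[p,q,r] = [q,r] − [p,r] + [p,q]. For instance
  ∂PRU = RU − PU + PR,
  ∂PQU = QU − PU + PQ.
As a 12×6 matrix over Z this has rank 6, with invariant factors (1,1,1,1,1,1).

Computing H_k = (kernel of ∂_k) / (image of ∂_{k+1}):

  H_0: rank C_0 − rank ∂_1 = 6 − 5 = 1, and the invariant factors of ∂_1 are all 1, so H_0 = Z.
  H_1: rank ker ∂_1 − rank ∂_2 = (12 − 5) − 6 = 1, and the invariant factors of ∂_2 are all 1, so H_1 = Z.
  H_2: rank ker ∂_2 − rank ∂_3 = (6 − 6) − 0 = 0, and there is no ∂_3, so H_2 = 0.

As a check, the Euler characteristic is 6 − 12 + 6 = 0, which agrees with 1 − 1 + 0 = 0.
(K is a triangulation of the cylinder S^1 x I.)

H_0 = Z,  H_1 = Z,  H_2 = 0.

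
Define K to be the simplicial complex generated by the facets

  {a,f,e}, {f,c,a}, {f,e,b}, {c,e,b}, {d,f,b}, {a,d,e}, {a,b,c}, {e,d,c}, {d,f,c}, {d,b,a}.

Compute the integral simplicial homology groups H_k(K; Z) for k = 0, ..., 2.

We work with the vertex ordering a < b < c < d < e < f. The simplices of K, each written with vertices in increasing order, are:

  0-simplices (6): a, b, c, d, e, f
  1-simplices (15): ab, ac, ad, ae, af, bc, bd, be, bf, cd, ce, cf, de, df, ef
  2-simplices (10): abc, abd, acf, ade, aef, bce, bdf, bef, cde, cdf

so the chain groups are C_0 ≅ Z^6, C_1 ≅ Z^15, C_2 ≅ Z^10.

Boundary ∂_1: C_1 → C_0 is given by ∂[p,q] = [q] − [p]. For instance
  ∂df = f − d.
The resulting 6×15 matrix has rank 5, and its Smith normal form has invariant factors (1,1,1,1,1).

∂_2: C_2 → C_1 maps a triangle to the signed sum of its edges. For instance
  ∂cdf = df − cf + cd,
  ∂acf = cf − af + ac.
As a 15×10 matrix over Z this has rank 10, with invariant factors (1,1,1,1,1,1,1,1,1,2).

Computing H_k = (kernel of ∂_k) / (image of ∂_{k+1}):

  H_0: rank C_0 − rank ∂_1 = 6 − 5 = 1, and the invariant factors of ∂_1 are all 1, so H_0 ≅ Z.
  H_1: rank ker ∂_1 − rank ∂_2 = (15 − 5) − 10 = 0, and ∂_2 has invariant factor 2 > 1, so H_1 ≅ Z/2.
  H_2: rank ker ∂_2 − rank ∂_3 = (10 − 10) − 0 = 0, and there is no ∂_3, so H_2 ≅ 0.

H_0 ≅ Z,  H_1 ≅ Z/2,  H_2 = 0.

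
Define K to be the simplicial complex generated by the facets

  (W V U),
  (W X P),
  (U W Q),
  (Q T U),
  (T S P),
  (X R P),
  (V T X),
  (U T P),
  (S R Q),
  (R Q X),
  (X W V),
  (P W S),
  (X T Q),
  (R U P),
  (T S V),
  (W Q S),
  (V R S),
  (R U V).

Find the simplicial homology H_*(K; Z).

H_0 = Z,  H_1 = Z^2,  H_2 = Z.

We work with the vertex ordering P < Q < R < S < T < U < V < W < X. The simplices of K, each written with vertices in increasing order, are:

  0-simplices (9): P, Q, R, S, T, U, V, W, X
  1-simplices (27): PR, PS, PT, PU, PW, PX, QR, QS, QT, QU, QW, QX, RS, RU, RV, RX, ST, SV, SW, TU, TV, TX, UV, UW, VW, VX, WX
  2-simplices (18): PRU, PRX, PST, PSW, PTU, PWX, QRS, QRX, QSW, QTU, QTX, QUW, RSV, RUV, STV, TVX, UVW, VWX

Hence C_0 ≅ Z^9, C_1 ≅ Z^27, C_2 ≅ Z^18.

Boundary ∂_1: C_1 → C_0 is given by ∂[p,q] = [q] − [p].
The resulting 9×27 matrix has rank 8, and its Smith normal form has invariant factors (1,1,1,1,1,1,1,1).

Boundary ∂_2: C_2 → C_1 sends each 2-simplex [p,q,r] to [q,r] − [p,r] + [p,q]. For instance
  ∂UVW = VW − UW + UV,
  ∂PSW = SW − PW + PS.
As a 27×18 matrix over Z this has rank 17, with invariant factors (1,1,1,1,1,1,1,1,1,1,1,1,1,1,1,1,1).

Reading off H_k = ker ∂_k / im ∂_{k+1}:

  H_0: rank C_0 − rank ∂_1 = 9 − 8 = 1, and the invariant factors of ∂_1 are all 1, so H_0 = Z.
  H_1: rank ker ∂_1 − rank ∂_2 = (27 − 8) − 17 = 2, and the invariant factors of ∂_2 are all 1, so H_1 = Z^2.
  H_2: rank ker ∂_2 − rank ∂_3 = (18 − 17) − 0 = 1, and there is no ∂_3, so H_2 = Z.

As a check, the Euler characteristic is 9 − 27 + 18 = 0, which agrees with 1 − 2 + 1 = 0.
(K is a triangulation of the torus T^2.)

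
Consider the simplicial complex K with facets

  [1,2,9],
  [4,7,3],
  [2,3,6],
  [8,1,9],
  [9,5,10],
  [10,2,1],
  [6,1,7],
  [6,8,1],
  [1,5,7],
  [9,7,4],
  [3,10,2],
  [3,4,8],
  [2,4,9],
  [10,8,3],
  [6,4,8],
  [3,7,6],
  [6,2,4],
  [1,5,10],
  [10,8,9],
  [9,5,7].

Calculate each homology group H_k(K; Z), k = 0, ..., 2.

We work with the vertex ordering 1 < 2 < 3 < 4 < 5 < 6 < 7 < 8 < 9 < 10. The simplices of K, each written with vertices in increasing order, are:

  0-simplices (10): [1], [2], [3], [4], [5], [6], [7], [8], [9], [10]
  1-simplices (30): (30 of them)
  2-simplices (20): (20 of them)

so the chain groups are C_0 ≅ Z^10, C_1 ≅ Z^30, C_2 ≅ Z^20.

The boundary map ∂_1: C_1 → C_0 sends each edge [p,q] (with p < q) to q − p.
The 10×30 boundary matrix has rank 9 and Smith normal form diag(1,1,1,1,1,1,1,1,1).

∂_2: C_2 → C_1 maps a triangle to the signed sum of its edges. For instance
  ∂[1,2,9] = [2,9] − [1,9] + [1,2],
  ∂[1,5,7] = [5,7] − [1,7] + [1,5].
The resulting 30×20 matrix has rank 20, and its Smith normal form has invariant factors (1,1,1,1,1,1,1,1,1,1,1,1,1,1,1,1,1,1,1,2).

Now H_k = ker ∂_k / im ∂_{k+1}, so:

  H_0: rank C_0 − rank ∂_1 = 10 − 9 = 1, and the invariant factors of ∂_1 are all 1, so H_0 ≅ Z.
  H_1: rank ker ∂_1 − rank ∂_2 = (30 − 9) − 20 = 1, and ∂_2 has invariant factor 2 > 1, so H_1 ≅ Z ⊕ Z/2Z.
  H_2: rank ker ∂_2 − rank ∂_3 = (20 − 20) − 0 = 0, and there is no ∂_3, so H_2 ≅ 0.

As a check, the Euler characteristic is 10 − 30 + 20 = 0, which agrees with 1 − 1 + 0 = 0.

H_0 = Z,  H_1 = Z ⊕ Z/2Z,  H_2 = 0.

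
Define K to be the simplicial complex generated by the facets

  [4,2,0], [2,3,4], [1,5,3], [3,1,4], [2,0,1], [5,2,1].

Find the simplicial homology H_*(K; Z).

Take the total order 0 < 1 < 2 < 3 < 4 < 5 on the vertex set. Then K (dimension 2) consists of the simplices:

  0-simplices (6): [0], [1], [2], [3], [4], [5]
  1-simplices (12): [0,1], [0,2], [0,4], [1,2], [1,3], [1,4], [1,5], [2,3], [2,4], [2,5], [3,4], [3,5]
  2-simplices (6): [0,1,2], [0,2,4], [1,2,5], [1,3,4], [1,3,5], [2,3,4]

so the chain groups are C_0 ≅ Z^6, C_1 ≅ Z^12, C_2 ≅ Z^6.

∂_1: C_1 → C_0 is given by ∂[p,q] = [q] − [p]. For instance
  ∂[2,5] = [5] − [2].
As a 6×12 matrix over Z this has rank 5, with invariant factors (1,1,1,1,1).

∂_2: C_2 → C_1 maps a triangle to the signed sum of its edges. For instance
  ∂[0,2,4] = [2,4] − [0,4] + [0,2],
  ∂[0,1,2] = [1,2] − [0,2] + [0,1].
As a 12×6 matrix over Z this has rank 6, with invariant factors (1,1,1,1,1,1).

Now H_k = ker ∂_k / im ∂_{k+1}, so:

  H_0: rank C_0 − rank ∂_1 = 6 − 5 = 1, and the invariant factors of ∂_1 are all 1, so H_0 ≅ Z.
  H_1: rank ker ∂_1 − rank ∂_2 = (12 − 5) − 6 = 1, and the invariant factors of ∂_2 are all 1, so H_1 ≅ Z.
  H_2: rank ker ∂_2 − rank ∂_3 = (6 − 6) − 0 = 0, and there is no ∂_3, so H_2 ≅ 0.

H_0 ≅ Z,  H_1 ≅ Z,  H_2 = 0.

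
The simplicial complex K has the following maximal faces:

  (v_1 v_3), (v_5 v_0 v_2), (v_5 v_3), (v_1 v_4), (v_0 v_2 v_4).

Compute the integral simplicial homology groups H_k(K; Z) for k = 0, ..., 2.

K has 6 vertices, 8 edges, 2 triangles.
rank ∂_0 = 0, rank ∂_1 = 5 ⇒ b_0 = 6 − 0 − 5 = 1; all invariant factors of ∂_1 are 1 so no torsion. So H_0 = Z.
rank ∂_1 = 5, rank ∂_2 = 2 ⇒ b_1 = 8 − 5 − 2 = 1; all invariant factors of ∂_2 are 1 so no torsion. So H_1 = Z.
rank ∂_2 = 2, rank ∂_3 = 0 ⇒ b_2 = 2 − 2 − 0 = 0. So H_2 = 0.

H_0 ≅ Z,  H_1 ≅ Z,  H_2 = 0.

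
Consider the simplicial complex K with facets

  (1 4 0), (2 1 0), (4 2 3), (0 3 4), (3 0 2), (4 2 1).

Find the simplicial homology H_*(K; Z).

H_0 = Z,  H_1 = 0,  H_2 = Z.

Fix the vertex order 0 < 1 < 2 < 3 < 4 and write every simplex with vertices in increasing order. Then dim K = 2 and the simplices of K are:

  0-simplices (5): [0], [1], [2], [3], [4]
  1-simplices (9): [0,1], [0,2], [0,3], [0,4], [1,2], [1,4], [2,3], [2,4], [3,4]
  2-simplices (6): [0,1,2], [0,1,4], [0,2,3], [0,3,4], [1,2,4], [2,3,4]

so the chain groups are C_0 ≅ Z^5, C_1 ≅ Z^9, C_2 ≅ Z^6.

∂_1: C_1 → C_0 is given by ∂[p,q] = [q] − [p]. For instance
  ∂[0,3] = [3] − [0].
As a 5×9 matrix over Z this has rank 4, with invariant factors (1,1,1,1).

Boundary ∂_2: C_2 → C_1 sends each 2-simplex [p,q,r] to [q,r] − [p,r] + [p,q]. For instance
  ∂[0,3,4] = [3,4] − [0,4] + [0,3],
  ∂[0,1,4] = [1,4] − [0,4] + [0,1].
This gives a 9×6 integer matrix of rank 5; reducing to Smith normal form yields diagonal entries (1,1,1,1,1).

From H_k ≅ ker(∂_k) / im(∂_{k+1}) we obtain:

  H_0: rank C_0 − rank ∂_1 = 5 − 4 = 1, and the invariant factors of ∂_1 are all 1, so H_0 ≅ Z.
  H_1: rank ker ∂_1 − rank ∂_2 = (9 − 4) − 5 = 0, and the invariant factors of ∂_2 are all 1, so H_1 ≅ 0.
  H_2: rank ker ∂_2 − rank ∂_3 = (6 − 5) − 0 = 1, and there is no ∂_3, so H_2 ≅ Z.

As a check, the Euler characteristic is 5 − 9 + 6 = 2, which agrees with 1 − 0 + 1 = 2.
(K is a triangulation of the 2-sphere S^2.)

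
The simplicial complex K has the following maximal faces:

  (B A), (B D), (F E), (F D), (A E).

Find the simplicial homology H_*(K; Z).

Take the total order A < B < D < E < F on the vertex set. Then K (dimension 1) consists of the simplices:

  0-simplices (5): A, B, D, E, F
  1-simplices (5): AB, AE, BD, DF, EF

giving chain groups C_0 ≅ Z^5, C_1 ≅ Z^5.

∂_1: C_1 → C_0 is given by ∂[p,q] = [q] − [p]. For instance
  ∂DF = F − D.
As a 5×5 matrix over Z this has rank 4, with invariant factors (1,1,1,1).

Now H_k = ker ∂_k / im ∂_{k+1}, so:

  H_0: rank C_0 − rank ∂_1 = 5 − 4 = 1, and the invariant factors of ∂_1 are all 1, so H_0 = Z.
  H_1: rank ker ∂_1 − rank ∂_2 = (5 − 4) − 0 = 1, and there is no ∂_2, so H_1 = Z.

As a check, the Euler characteristic is 5 − 5 = 0, which agrees with 1 − 1 = 0.

H_0 = Z,  H_1 = Z.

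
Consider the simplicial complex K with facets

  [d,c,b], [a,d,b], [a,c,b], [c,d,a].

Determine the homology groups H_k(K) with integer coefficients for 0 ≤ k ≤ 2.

H_0 = Z,  H_1 = 0,  H_2 = Z.

We work with the vertex ordering a < b < c < d. The simplices of K, each written with vertices in increasing order, are:

  0-simplices (4): a, b, c, d
  1-simplices (6): ab, ac, ad, bc, bd, cd
  2-simplices (4): abc, abd, acd, bcd

giving chain groups C_0 ≅ Z^4, C_1 ≅ Z^6, C_2 ≅ Z^4.

∂_1: C_1 → C_0 maps an edge to its endpoints' difference, ∂[p,q] = q − p.
The 4×6 boundary matrix has rank 3 and Smith normal form diag(1,1,1).

The boundary map ∂_2: C_2 → C_1 maps a triangle to the signed sum of its edges. For instance
  ∂bcd = cd − bd + bc,
  ∂acd = cd − ad + ac.
As a 6×4 matrix over Z this has rank 3, with invariant factors (1,1,1).

Reading off H_k = ker ∂_k / im ∂_{k+1}:

  H_0: rank C_0 − rank ∂_1 = 4 − 3 = 1, and the invariant factors of ∂_1 are all 1, so H_0 ≅ Z.
  H_1: rank ker ∂_1 − rank ∂_2 = (6 − 3) − 3 = 0, and the invariant factors of ∂_2 are all 1, so H_1 ≅ 0.
  H_2: rank ker ∂_2 − rank ∂_3 = (4 − 3) − 0 = 1, and there is no ∂_3, so H_2 ≅ Z.

As a check, the Euler characteristic is 4 − 6 + 4 = 2, which agrees with 1 − 0 + 1 = 2.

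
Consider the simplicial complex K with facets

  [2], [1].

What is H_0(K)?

H_0 = Z^2.

We work with the vertex ordering 1 < 2. The simplices of K, each written with vertices in increasing order, are:

  0-simplices (2): [1], [2]

giving chain groups C_0 ≅ Z^2.

Computing H_k = (kernel of ∂_k) / (image of ∂_{k+1}):

  H_0: rank C_0 − rank ∂_1 = 2 − 0 = 2, and there is no ∂_1, so H_0 = Z^2.

(K is a triangulation of a set of 2 points.)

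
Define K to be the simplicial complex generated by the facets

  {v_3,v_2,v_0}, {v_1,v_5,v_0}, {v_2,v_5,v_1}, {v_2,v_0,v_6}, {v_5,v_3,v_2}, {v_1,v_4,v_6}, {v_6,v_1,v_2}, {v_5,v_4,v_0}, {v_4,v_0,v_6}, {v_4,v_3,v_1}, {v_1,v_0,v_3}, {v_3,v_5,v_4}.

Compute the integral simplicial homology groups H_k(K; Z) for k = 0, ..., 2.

Order the vertices as v_0 < v_1 < v_2 < v_3 < v_4 < v_5 < v_6. Listing each simplex with vertices in this order, K has dimension 2 with simplices:

  0-simplices (7): [v_0], [v_1], [v_2], [v_3], [v_4], [v_5], [v_6]
  1-simplices (18): (18 of them)
  2-simplices (12): (12 of them)

so the chain groups are C_0 ≅ Z^7, C_1 ≅ Z^18, C_2 ≅ Z^12.

The boundary map ∂_1: C_1 → C_0 is given by ∂[p,q] = [q] − [p].
The resulting 7×18 matrix has rank 6, and its Smith normal form has invariant factors (1,1,1,1,1,1).

The boundary map ∂_2: C_2 → C_1 maps a triangle to the signed sum of its edges. For instance
  ∂[v_0,v_1,v_5] = [v_1,v_5] − [v_0,v_5] + [v_0,v_1],
  ∂[v_2,v_3,v_5] = [v_3,v_5] − [v_2,v_5] + [v_2,v_3].
The 18×12 boundary matrix has rank 12 and Smith normal form diag(1,1,1,1,1,1,1,1,1,1,1,2).

Reading off H_k = ker ∂_k / im ∂_{k+1}:

  H_0: rank C_0 − rank ∂_1 = 7 − 6 = 1, and the invariant factors of ∂_1 are all 1, so H_0 ≅ Z.
  H_1: rank ker ∂_1 − rank ∂_2 = (18 − 6) − 12 = 0, and ∂_2 has invariant factor 2 > 1, so H_1 ≅ Z/2.
  H_2: rank ker ∂_2 − rank ∂_3 = (12 − 12) − 0 = 0, and there is no ∂_3, so H_2 ≅ 0.

As a check, the Euler characteristic is 7 − 18 + 12 = 1, which agrees with 1 − 0 + 0 = 1.

H_0 = Z,  H_1 = Z/2,  H_2 = 0.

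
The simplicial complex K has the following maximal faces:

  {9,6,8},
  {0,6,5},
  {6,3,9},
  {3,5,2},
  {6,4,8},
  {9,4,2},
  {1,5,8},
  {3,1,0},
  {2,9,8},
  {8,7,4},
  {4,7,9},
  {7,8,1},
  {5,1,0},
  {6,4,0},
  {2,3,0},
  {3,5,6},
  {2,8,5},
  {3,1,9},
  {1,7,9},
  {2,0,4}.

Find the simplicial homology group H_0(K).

Order the vertices as 0 < 1 < 2 < 3 < 4 < 5 < 6 < 7 < 8 < 9. Listing each simplex with vertices in this order, K has dimension 2 with simplices:

  0-simplices (10): [0], [1], [2], [3], [4], [5], [6], [7], [8], [9]
  1-simplices (30): (30 of them)
  2-simplices (20): (20 of them)

so the chain groups are C_0 ≅ Z^10, C_1 ≅ Z^30, C_2 ≅ Z^20.

Boundary ∂_1: C_1 → C_0 sends each edge [p,q] (with p < q) to q − p. For instance
  ∂[1,8] = [8] − [1].
As a 10×30 matrix over Z this has rank 9, with invariant factors (1,1,1,1,1,1,1,1,1).

Boundary ∂_2: C_2 → C_1 acts by ∂[p,q,r] = [q,r] − [p,r] + [p,q]. For instance
  ∂[0,5,6] = [5,6] − [0,6] + [0,5],
  ∂[0,1,3] = [1,3] − [0,3] + [0,1].
The 30×20 boundary matrix has rank 20 and Smith normal form diag(1,1,1,1,1,1,1,1,1,1,1,1,1,1,1,1,1,1,1,2).

Now H_k = ker ∂_k / im ∂_{k+1}, so:

  H_0: rank C_0 − rank ∂_1 = 10 − 9 = 1, and the invariant factors of ∂_1 are all 1, so H_0 ≅ Z.

H_0 ≅ Z.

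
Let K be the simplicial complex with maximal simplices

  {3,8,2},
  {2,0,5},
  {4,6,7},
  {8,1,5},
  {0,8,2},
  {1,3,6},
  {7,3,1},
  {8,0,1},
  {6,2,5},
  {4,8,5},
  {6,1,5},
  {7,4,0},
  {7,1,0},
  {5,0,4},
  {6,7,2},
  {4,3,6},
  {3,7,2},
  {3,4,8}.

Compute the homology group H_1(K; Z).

Fix the vertex order 0 < 1 < 2 < 3 < 4 < 5 < 6 < 7 < 8 and write every simplex with vertices in increasing order. Then dim K = 2 and the simplices of K are:

  0-simplices (9): [0], [1], [2], [3], [4], [5], [6], [7], [8]
  1-simplices (27): (27 of them)
  2-simplices (18): [0,1,7], [0,1,8], [0,2,5], [0,2,8], [0,4,5], [0,4,7], [1,3,6], [1,3,7], [1,5,6], [1,5,8], [2,3,7], [2,3,8], [2,5,6], [2,6,7], [3,4,6], [3,4,8], [4,5,8], [4,6,7]

so the chain groups are C_0 ≅ Z^9, C_1 ≅ Z^27, C_2 ≅ Z^18.

Boundary ∂_1: C_1 → C_0 sends each edge [p,q] (with p < q) to q − p. For instance
  ∂[1,5] = [5] − [1].
The resulting 9×27 matrix has rank 8, and its Smith normal form has invariant factors (1,1,1,1,1,1,1,1).

The boundary map ∂_2: C_2 → C_1 maps a triangle to the signed sum of its edges. For instance
  ∂[3,4,8] = [4,8] − [3,8] + [3,4],
  ∂[1,5,6] = [5,6] − [1,6] + [1,5].
As a 27×18 matrix over Z this has rank 18, with invariant factors (1,1,1,1,1,1,1,1,1,1,1,1,1,1,1,1,1,2).

Now H_k = ker ∂_k / im ∂_{k+1}, so:

  H_1: rank ker ∂_1 − rank ∂_2 = (27 − 8) − 18 = 1, and ∂_2 has invariant factor 2 > 1, so H_1 = Z ⊕ Z/2Z.

H_1 = Z ⊕ Z/2Z.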